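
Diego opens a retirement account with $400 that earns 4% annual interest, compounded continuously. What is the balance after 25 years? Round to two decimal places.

$1,087.31

A = P·e^(rt) = 400·e^(0.04·25) = 400·e^1.
e^1 ≈ 2.718281828, so A ≈ 1,087.3127.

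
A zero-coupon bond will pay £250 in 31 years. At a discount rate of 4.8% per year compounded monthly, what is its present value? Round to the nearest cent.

Periodic rate = 4.8%/12 = 0.004; 372 periods.
P = 250/(1 + 0.004)^372 ≈ 250/4.41510631 ≈ 56.6238.

£56.62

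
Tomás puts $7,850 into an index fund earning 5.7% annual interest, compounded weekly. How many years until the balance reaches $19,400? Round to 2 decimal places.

15.88 years

We need (1 + 0.00109615)^(52t) = 2.4713, so 52t = ln 2.4713 / ln 1.001096 ≈ 825.8470.
t ≈ 825.8470/52 = 15.8817 years.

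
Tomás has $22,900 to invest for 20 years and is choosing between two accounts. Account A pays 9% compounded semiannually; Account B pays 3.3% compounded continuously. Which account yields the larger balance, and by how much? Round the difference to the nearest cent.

Account A growth factor: (1 + 0.045)^40 ≈ 5.8163645376; balance ≈ 133,194.7479.
Account B growth factor: e^(0.033·20) = e^0.66 ≈ 1.9347923344; balance ≈ 44,306.7445.
Account A is larger by 88,888.0035.

Account A, by $88,888.00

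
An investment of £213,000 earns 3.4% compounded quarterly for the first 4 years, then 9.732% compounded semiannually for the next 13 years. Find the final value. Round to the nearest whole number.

After 4 years at 3.4%: 213,000 × 1.14502360738 ≈ 243,890.0284.
Then 13 years at 9.732%: 243,890.0284 × 3.43955507854 ≈ 838,873.1857.

£838,873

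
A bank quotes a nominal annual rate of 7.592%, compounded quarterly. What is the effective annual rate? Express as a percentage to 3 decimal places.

EAR = (1 + 7.592%/4)^4 − 1 = (1 + 0.01898)^4 − 1.
(1 + 0.01898)^4 ≈ 1.078109, so EAR ≈ 7.81089%.

7.811%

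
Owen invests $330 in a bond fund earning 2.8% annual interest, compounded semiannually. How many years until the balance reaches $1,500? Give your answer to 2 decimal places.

We need (1 + 0.014)^(2t) = 4.5455, so 2t = ln 4.5455 / ln 1.014 ≈ 108.9073.
t ≈ 108.9073/2 = 54.4536 years.

54.45 years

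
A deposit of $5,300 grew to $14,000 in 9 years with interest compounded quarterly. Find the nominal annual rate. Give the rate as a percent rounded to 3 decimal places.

The 36-period growth factor is 14,000/5,300 = 2.64151.
r/4 = 2.64151^(1/36) − 1 ≈ 0.0273493, so r ≈ 4·0.0273493 = 10.93971%.

10.940%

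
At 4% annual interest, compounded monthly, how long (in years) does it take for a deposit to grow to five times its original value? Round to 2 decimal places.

40.30 years

(1 + 0.00333333)^(12t) = 5.
12t = ln 5 / ln(1 + 0.00333333) ≈ 1.6094/0.00332779 ≈ 483.6356.
t ≈ 40.3030.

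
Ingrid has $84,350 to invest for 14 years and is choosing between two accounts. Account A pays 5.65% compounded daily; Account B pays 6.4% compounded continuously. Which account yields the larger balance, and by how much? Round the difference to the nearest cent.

A: (1 + 0.0565/365)^5110 ≈ 2.20546591321, so 84,350 × 2.20546591321 ≈ 186,031.0498.
B: e^(0.064·14) = e^0.896 ≈ 2.44978434933, so 84,350 × 2.44978434933 ≈ 206,639.3099.
Difference ≈ 20,608.2601 in favor of B.

Account B, by $20,608.26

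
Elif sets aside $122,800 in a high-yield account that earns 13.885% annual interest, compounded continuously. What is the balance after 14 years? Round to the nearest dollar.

A = P·e^(rt) = 122,800·e^(0.13885·14) = 122,800·e^1.9439.
e^1.9439 ≈ 6.98594308959, so A ≈ 857,873.8114.

$857,874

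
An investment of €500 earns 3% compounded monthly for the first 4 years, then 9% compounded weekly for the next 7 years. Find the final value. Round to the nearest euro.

€1,058

Phase 1: 500·(1 + 0.0025)^48 ≈ 563.6640.
Phase 2: 563.6640·(1 + 0.09/52)^364 ≈ 1,057.7653.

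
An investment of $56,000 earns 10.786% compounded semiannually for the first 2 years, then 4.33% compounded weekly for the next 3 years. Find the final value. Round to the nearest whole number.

$78,673

After 2 years at 10.786%: 56,000 × 1.2338065382 ≈ 69,093.1661.
Then 3 years at 4.33%: 69,093.1661 × 1.1386529565 ≈ 78,673.1379.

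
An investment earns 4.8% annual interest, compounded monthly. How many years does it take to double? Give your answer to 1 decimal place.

(1 + 0.004)^(12t) = 2.
12t = ln 2 / ln(1 + 0.004) ≈ 0.69315/0.00399202 ≈ 173.6331.
t ≈ 14.4694.

14.5 years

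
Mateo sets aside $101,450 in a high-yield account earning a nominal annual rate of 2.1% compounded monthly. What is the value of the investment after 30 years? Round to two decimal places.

Growth factor = (1 + 0.00175)^360 ≈ 1.87657703695.
A ≈ 101,450 × 1.87657703695 ≈ 190,378.7404.

$190,378.74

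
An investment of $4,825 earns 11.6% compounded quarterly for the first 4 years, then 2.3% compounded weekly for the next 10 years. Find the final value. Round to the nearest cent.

Phase 1: 4,825·(1 + 0.029)^16 ≈ 7,623.3053.
Phase 2: 7,623.3053·(1 + 0.023/52)^520 ≈ 9,594.2043.

$9,594.20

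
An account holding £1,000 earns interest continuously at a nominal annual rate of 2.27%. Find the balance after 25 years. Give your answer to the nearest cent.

A = P·e^(rt) = 1,000·e^(0.0227·25) = 1,000·e^0.5675.
e^0.5675 ≈ 1.763851905, so A ≈ 1,763.8519.

£1,763.85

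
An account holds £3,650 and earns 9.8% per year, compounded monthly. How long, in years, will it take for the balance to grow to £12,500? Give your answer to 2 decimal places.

(1 + 0.00816667)^(12t) = 12,500/3,650 = 3.4247.
12t·ln(1 + 0.00816667) = ln(3.4247); 12t = 1.231/0.0081335 ≈ 151.3495.
t ≈ 12.6125 years.

12.61 years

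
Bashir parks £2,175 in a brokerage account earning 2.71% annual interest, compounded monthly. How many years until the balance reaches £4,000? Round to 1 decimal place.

22.5 years

(1 + 0.00225833)^(12t) = 4,000/2,175 = 1.8391.
12t·ln(1 + 0.00225833) = ln(1.8391); 12t = 0.60927/0.00225579 ≈ 270.0901.
t ≈ 22.5075 years.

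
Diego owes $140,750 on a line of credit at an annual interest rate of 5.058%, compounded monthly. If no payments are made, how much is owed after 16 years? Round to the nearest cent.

$315,628.06

Periodic rate = 5.058%/12 = 0.004215; periods = 12·16 = 192.
A = 140,750·(1 + 0.004215)^192 ≈ 140,750·2.24247287705 ≈ 315,628.0574.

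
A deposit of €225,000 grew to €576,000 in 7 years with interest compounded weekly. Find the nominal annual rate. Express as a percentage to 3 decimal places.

The 364-period growth factor is 576,000/225,000 = 2.56.
r/52 = 2.56^(1/364) − 1 ≈ 0.00258577, so r ≈ 52·0.00258577 = 13.44603%.

13.446%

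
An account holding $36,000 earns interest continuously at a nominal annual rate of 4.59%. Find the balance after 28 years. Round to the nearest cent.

A = P·e^(rt) = 36,000·e^(0.0459·28) = 36,000·e^1.2852.
e^1.2852 ≈ 3.61539096311, so A ≈ 130,154.0747.

$130,154.07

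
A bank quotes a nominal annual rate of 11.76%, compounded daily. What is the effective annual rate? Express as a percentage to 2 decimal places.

EAR = (1 + 11.76%/365)^365 − 1 = (1 + 0.000322192)^365 − 1.
(1 + 0.000322192)^365 ≈ 1.124773, so EAR ≈ 12.47728%.

12.48%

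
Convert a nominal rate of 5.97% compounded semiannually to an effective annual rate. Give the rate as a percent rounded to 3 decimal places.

One year is 2 periods at 0.02985 each: (1 + 0.02985)^2 ≈ 1.060591.
EAR = 1.060591 − 1 ≈ 6.05910%.

6.059%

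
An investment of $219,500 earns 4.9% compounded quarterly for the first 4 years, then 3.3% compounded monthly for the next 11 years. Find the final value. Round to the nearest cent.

Phase 1: 219,500·(1 + 0.01225)^16 ≈ 266,709.8724.
Phase 2: 266,709.8724·(1 + 0.00275)^132 ≈ 383,240.6940.

$383,240.69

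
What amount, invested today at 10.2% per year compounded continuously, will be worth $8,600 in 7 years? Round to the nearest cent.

$4,211.26

P = A·e^(−rt) = 8,600·e^(−0.714).
e^(−0.714) ≈ 0.4896815486, so P ≈ 4,211.2613.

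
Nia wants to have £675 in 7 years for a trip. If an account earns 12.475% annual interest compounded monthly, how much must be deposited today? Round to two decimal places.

£283.15

Growth factor = (1 + 0.12475/12)^84 ≈ 2.38391033.
P = 675/2.38391033 ≈ 283.1482.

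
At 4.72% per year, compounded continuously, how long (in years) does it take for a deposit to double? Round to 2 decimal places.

14.69 years

e^(0.0472t) = 2, so 0.0472t = ln 2 ≈ 0.69315.
t ≈ 0.69315/0.0472 ≈ 14.6853.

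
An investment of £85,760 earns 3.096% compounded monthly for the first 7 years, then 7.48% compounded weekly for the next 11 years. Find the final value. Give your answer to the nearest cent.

£242,306.24

Phase 1: 85,760·(1 + 0.00258)^84 ≈ 106,483.8796.
Phase 2: 106,483.8796·(1 + 0.0748/52)^572 ≈ 242,306.2428.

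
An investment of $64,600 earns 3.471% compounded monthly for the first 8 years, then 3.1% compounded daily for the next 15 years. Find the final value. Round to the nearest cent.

After 8 years at 3.471%: 64,600 × 1.31953470472 ≈ 85,241.9419.
Then 15 years at 3.1%: 85,241.9419 × 1.59198275415 ≈ 135,703.7015.

$135,703.70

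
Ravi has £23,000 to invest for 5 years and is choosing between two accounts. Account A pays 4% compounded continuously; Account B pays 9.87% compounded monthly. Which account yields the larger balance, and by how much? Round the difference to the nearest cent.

Account B, by £9,506.67

A: e^(0.04·5) = e^0.2 ≈ 1.2214027582, so 23,000 × 1.2214027582 ≈ 28,092.2634.
B: (1 + 0.008225)^60 ≈ 1.6347363566, so 23,000 × 1.6347363566 ≈ 37,598.9362.
Difference ≈ 9,506.6728 in favor of B.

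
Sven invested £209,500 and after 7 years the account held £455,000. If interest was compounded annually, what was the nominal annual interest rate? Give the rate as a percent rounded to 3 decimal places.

11.717%

(1 + r)^7 = 455,000/209,500 = 2.17184.
1 + r = 2.17184^(1/7) ≈ 1.117167, so r ≈ 0.117167.
r ≈ 11.71672%.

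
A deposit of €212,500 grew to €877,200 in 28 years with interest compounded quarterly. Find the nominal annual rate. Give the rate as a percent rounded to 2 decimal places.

5.10%

(1 + r/4)^112 = 877,200/212,500 = 4.128.
1 + r/4 = 4.128^(1/112) ≈ 1.012739, so r/4 ≈ 0.0127393.
r ≈ 4·0.0127393 = 5.09573%.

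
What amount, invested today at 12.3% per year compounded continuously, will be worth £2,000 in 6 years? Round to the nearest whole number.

P = A·e^(−rt) = 2,000·e^(−0.738).
e^(−0.738) ≈ 0.4780690982, so P ≈ 956.1382.

£956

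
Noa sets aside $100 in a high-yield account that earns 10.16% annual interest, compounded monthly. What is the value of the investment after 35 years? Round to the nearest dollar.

Growth factor = (1 + 0.1016/12)^420 ≈ 34.50246258.
A ≈ 100 × 34.50246258 ≈ 3,450.2463.

$3,450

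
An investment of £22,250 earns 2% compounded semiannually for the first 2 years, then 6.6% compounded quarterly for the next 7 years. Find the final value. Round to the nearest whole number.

Phase 1: 22,250·(1 + 0.01)^4 ≈ 23,153.4392.
Phase 2: 23,153.4392·(1 + 0.0165)^28 ≈ 36,611.8972.

£36,612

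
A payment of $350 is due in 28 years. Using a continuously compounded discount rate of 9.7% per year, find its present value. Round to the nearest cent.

P = A·e^(−rt) = 350·e^(−2.716).
e^(−2.716) ≈ 0.0661387811, so P ≈ 23.1486.

$23.15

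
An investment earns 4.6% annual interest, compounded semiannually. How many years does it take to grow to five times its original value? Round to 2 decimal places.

35.39 years

(1 + 0.023)^(2t) = 5.
2t = ln 5 / ln(1 + 0.023) ≈ 1.6094/0.0227395 ≈ 70.7772.
t ≈ 35.3886.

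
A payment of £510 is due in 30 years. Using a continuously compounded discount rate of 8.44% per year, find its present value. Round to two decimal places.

£40.54

P = A·e^(−rt) = 510·e^(−2.532).
e^(−2.532) ≈ 0.0794998615, so P ≈ 40.5449.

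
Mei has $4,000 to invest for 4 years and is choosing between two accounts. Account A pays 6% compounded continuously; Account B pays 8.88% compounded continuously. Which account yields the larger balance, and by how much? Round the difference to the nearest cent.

Account B, by $620.87

A: e^(0.06·4) = e^0.24 ≈ 1.27124915, so 4,000 × 1.27124915 ≈ 5,084.9966.
B: e^(0.0888·4) = e^0.3552 ≈ 1.426465919, so 4,000 × 1.426465919 ≈ 5,705.8637.
Difference ≈ 620.8671 in favor of B.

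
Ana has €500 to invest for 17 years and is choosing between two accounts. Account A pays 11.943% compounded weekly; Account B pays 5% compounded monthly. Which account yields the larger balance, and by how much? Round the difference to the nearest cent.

Account A growth factor: (1 + 0.11943/52)^884 ≈ 7.598736824; balance ≈ 3,799.3684.
Account B growth factor: (1 + 0.05/12)^204 ≈ 2.335518846; balance ≈ 1,167.7594.
Account A is larger by 2,631.6090.

Account A, by €2,631.61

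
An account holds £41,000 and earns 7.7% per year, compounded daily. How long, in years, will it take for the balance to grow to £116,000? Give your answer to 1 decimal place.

(1 + 0.000210959)^(365t) = 116,000/41,000 = 2.8293.
365t·ln(1 + 0.000210959) = ln(2.8293); 365t = 1.04/0.000210937 ≈ 4930.4760.
t ≈ 13.5082 years.

13.5 years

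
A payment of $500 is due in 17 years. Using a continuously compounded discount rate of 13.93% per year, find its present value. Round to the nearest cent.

$46.83

P = A·e^(−rt) = 500·e^(−2.3681).
e^(−2.3681) ≈ 0.0936585085, so P ≈ 46.8293.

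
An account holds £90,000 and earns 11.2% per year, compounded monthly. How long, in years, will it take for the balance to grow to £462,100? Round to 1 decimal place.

14.7 years

(1 + 0.00933333)^(12t) = 462,100/90,000 = 5.1344.
12t·ln(1 + 0.00933333) = ln(5.1344); 12t = 1.636/0.00929005 ≈ 176.0994.
t ≈ 14.6749 years.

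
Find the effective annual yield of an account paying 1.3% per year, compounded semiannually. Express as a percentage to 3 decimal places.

1.304%

EAR = (1 + 1.3%/2)^2 − 1 = (1 + 0.0065)^2 − 1.
(1 + 0.0065)^2 ≈ 1.013042, so EAR ≈ 1.30422%.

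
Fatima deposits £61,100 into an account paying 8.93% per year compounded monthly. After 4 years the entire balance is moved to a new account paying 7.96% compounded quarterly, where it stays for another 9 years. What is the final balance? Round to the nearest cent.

£177,284.24

After 4 years at 8.93%: 61,100 × 1.42743264204 ≈ 87,216.1344.
Then 9 years at 7.96%: 87,216.1344 × 2.03270007987 ≈ 177,284.2434.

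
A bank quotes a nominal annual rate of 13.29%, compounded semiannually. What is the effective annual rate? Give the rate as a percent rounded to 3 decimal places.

13.732%

EAR = (1 + 13.29%/2)^2 − 1 = (1 + 0.06645)^2 − 1.
(1 + 0.06645)^2 ≈ 1.137316, so EAR ≈ 13.73156%.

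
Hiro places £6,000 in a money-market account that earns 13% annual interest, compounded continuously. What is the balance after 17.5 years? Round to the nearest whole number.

A = P·e^(rt) = 6,000·e^(0.13·17.5) = 6,000·e^2.275.
e^2.275 ≈ 9.7279190126, so A ≈ 58,367.5141.

£58,368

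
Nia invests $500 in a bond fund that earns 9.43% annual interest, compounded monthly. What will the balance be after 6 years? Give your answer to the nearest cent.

Periodic rate = 9.43%/12 = 0.00785833; periods = 12·6 = 72.
A = 500·(1 + 0.0943/12)^72 ≈ 500·1.756966 ≈ 878.4830.

$878.48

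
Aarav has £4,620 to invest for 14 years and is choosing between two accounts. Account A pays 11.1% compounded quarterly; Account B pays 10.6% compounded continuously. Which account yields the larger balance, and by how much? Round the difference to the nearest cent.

Account A growth factor: (1 + 0.02775)^56 ≈ 4.6312602374; balance ≈ 21,396.4223.
Account B growth factor: e^(0.106·14) = e^1.484 ≈ 4.4105526541; balance ≈ 20,376.7533.
Account A is larger by 1,019.6690.

Account A, by £1,019.67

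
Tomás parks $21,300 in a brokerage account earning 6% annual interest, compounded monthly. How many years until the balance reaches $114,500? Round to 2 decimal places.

28.10 years

(1 + 0.005)^(12t) = 114,500/21,300 = 5.3756.
12t·ln(1 + 0.005) = ln(5.3756); 12t = 1.6819/0.00498754 ≈ 337.2138.
t ≈ 28.1011 years.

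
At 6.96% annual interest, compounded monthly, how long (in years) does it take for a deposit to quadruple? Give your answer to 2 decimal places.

(1 + 0.0058)^(12t) = 4.
12t = ln 4 / ln(1 + 0.0058) ≈ 1.3863/0.00578324 ≈ 239.7087.
t ≈ 19.9757.

19.98 years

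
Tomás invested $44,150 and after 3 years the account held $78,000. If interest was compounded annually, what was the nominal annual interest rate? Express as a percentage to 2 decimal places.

The 3-period growth factor is 78,000/44,150 = 1.7667.
r = 1.7667^(1/3) − 1 ≈ 0.208893, i.e. 20.88933%.

20.89%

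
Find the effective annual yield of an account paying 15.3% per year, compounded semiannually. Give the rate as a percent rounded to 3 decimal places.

EAR = (1 + 15.3%/2)^2 − 1 = (1 + 0.0765)^2 − 1.
(1 + 0.0765)^2 ≈ 1.158852, so EAR ≈ 15.88523%.

15.885%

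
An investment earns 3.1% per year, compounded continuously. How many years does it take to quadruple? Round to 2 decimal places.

e^(0.031t) = 4, so 0.031t = ln 4 ≈ 1.3863.
t ≈ 1.3863/0.031 ≈ 44.7192.

44.72 years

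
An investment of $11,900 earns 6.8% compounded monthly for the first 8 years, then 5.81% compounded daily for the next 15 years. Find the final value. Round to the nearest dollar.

After 8 years at 6.8%: 11,900 × 1.7202411162 ≈ 20,470.8693.
Then 15 years at 5.81%: 20,470.8693 × 2.3903281207 ≈ 48,932.0945.

$48,932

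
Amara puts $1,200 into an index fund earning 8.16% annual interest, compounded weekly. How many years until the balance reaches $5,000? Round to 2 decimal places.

17.50 years

We need (1 + 0.00156923)^(52t) = 4.1667, so 52t = ln 4.1667 / ln 1.001569 ≈ 910.1503.
t ≈ 910.1503/52 = 17.5029 years.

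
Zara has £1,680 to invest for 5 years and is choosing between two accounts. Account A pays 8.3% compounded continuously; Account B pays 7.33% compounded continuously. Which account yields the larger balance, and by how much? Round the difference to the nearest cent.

Account A, by £120.45

A: e^(0.083·5) = e^0.415 ≈ 1.514370741, so 1,680 × 1.514370741 ≈ 2,544.1428.
B: e^(0.0733·5) = e^0.3665 ≈ 1.442676401, so 1,680 × 1.442676401 ≈ 2,423.6964.
Difference ≈ 120.4465 in favor of A.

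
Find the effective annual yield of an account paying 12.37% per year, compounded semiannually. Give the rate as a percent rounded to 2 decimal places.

One year is 2 periods at 0.06185 each: (1 + 0.06185)^2 ≈ 1.127525.
EAR = 1.127525 − 1 ≈ 12.75254%.

12.75%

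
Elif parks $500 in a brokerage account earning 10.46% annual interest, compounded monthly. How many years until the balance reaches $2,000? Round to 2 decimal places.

(1 + 0.00871667)^(12t) = 2,000/500 = 4.
12t·ln(1 + 0.00871667) = ln(4); 12t = 1.3863/0.0086789 ≈ 159.7317.
t ≈ 13.3110 years.

13.31 years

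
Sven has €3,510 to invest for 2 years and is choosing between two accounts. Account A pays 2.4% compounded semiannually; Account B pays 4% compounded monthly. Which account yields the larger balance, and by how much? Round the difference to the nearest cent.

A: (1 + 0.012)^4 ≈ 1.048870933, so 3,510 × 1.048870933 ≈ 3,681.5370.
B: (1 + 0.04/12)^24 ≈ 1.083142959, so 3,510 × 1.083142959 ≈ 3,801.8318.
Difference ≈ 120.2948 in favor of B.

Account B, by €120.29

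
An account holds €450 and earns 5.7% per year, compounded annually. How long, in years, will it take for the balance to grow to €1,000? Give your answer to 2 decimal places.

We need (1 + 0.057)^t = 2.2222, so t = ln 2.2222 / ln 1.057 ≈ 14.4045.

14.40 years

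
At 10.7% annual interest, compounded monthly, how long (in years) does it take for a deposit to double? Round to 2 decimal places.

6.51 years

(1 + 0.00891667)^(12t) = 2.
12t = ln 2 / ln(1 + 0.00891667) ≈ 0.69315/0.00887715 ≈ 78.0822.
t ≈ 6.5068.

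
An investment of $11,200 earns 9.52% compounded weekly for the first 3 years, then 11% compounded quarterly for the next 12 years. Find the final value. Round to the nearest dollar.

Phase 1: 11,200·(1 + 0.0952/52)^156 ≈ 14,898.3827.
Phase 2: 14,898.3827·(1 + 0.0275)^48 ≈ 54,785.6719.

$54,786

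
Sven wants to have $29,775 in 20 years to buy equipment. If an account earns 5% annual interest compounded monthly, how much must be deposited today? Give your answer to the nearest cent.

$10,976.39

Growth factor = (1 + 0.05/12)^240 ≈ 2.7126402855.
P = 29,775/2.7126402855 ≈ 10,976.3908.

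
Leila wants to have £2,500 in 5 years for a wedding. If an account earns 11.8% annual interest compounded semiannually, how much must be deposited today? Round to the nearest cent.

Growth factor = (1 + 0.059)^10 ≈ 1.77402445.
P = 2,500/1.77402445 ≈ 1,409.2252.

£1,409.23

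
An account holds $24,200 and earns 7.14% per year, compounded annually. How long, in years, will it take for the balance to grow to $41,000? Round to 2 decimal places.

7.64 years

(1 + 0.0714)^t = 41,000/24,200 = 1.6942.
t·ln(1 + 0.0714) = ln(1.6942); t = 0.52722/0.0689662 ≈ 7.6446.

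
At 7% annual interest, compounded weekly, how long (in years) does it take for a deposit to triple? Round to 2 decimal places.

15.71 years

(1 + 0.00134615)^(52t) = 3.
52t = ln 3 / ln(1 + 0.00134615) ≈ 1.0986/0.00134525 ≈ 816.6612.
t ≈ 15.7050.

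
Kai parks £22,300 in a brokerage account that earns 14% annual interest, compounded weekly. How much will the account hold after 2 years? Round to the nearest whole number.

Periodic rate = 14%/52 = 0.00269231; periods = 52·2 = 104.
A = 22,300·(1 + 0.14/52)^104 ≈ 22,300·1.3226320812 ≈ 29,494.6954.

£29,495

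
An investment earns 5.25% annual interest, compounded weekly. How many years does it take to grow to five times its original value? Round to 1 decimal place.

(1 + 0.00100962)^(52t) = 5.
52t = ln 5 / ln(1 + 0.00100962) ≈ 1.6094/0.00100911 ≈ 1594.9145.
t ≈ 30.6714.

30.7 years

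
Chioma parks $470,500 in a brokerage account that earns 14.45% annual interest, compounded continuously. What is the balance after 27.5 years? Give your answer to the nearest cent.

$25,022,881.84

A = P·e^(rt) = 470,500·e^(0.1445·27.5) = 470,500·e^3.97375.
e^3.97375 ≈ 53.183595843929, so A ≈ 25,022,881.8446.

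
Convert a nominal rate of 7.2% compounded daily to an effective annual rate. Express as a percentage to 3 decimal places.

One year is 365 periods at 0.00019726 each: (1 + 0.00019726)^365 ≈ 1.074648.
EAR = 1.074648 − 1 ≈ 7.46477%.

7.465%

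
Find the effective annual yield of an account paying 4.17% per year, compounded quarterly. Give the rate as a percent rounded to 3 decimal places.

One year is 4 periods at 0.010425 each: (1 + 0.010425)^4 ≈ 1.042357.
EAR = 1.042357 − 1 ≈ 4.23566%.

4.236%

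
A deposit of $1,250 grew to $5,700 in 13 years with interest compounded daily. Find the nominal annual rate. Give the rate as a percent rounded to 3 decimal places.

(1 + r/365)^4745 = 5,700/1,250 = 4.56.
1 + r/365 = 4.56^(1/4745) ≈ 1.00032, so r/365 ≈ 0.000319824.
r ≈ 365·0.000319824 = 11.67358%.

11.674%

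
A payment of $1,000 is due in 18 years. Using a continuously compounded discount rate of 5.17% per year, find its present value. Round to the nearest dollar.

$394

P = A·e^(−rt) = 1,000·e^(−0.9306).
e^(−0.9306) ≈ 0.394317049, so P ≈ 394.3170.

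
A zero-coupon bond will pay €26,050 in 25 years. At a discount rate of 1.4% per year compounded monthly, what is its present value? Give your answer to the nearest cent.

€18,360.87

Periodic rate = 1.4%/12 = 0.00116667; 300 periods.
P = 26,050/(1 + 0.014/12)^300 ≈ 26,050/1.418778077 ≈ 18,360.8701.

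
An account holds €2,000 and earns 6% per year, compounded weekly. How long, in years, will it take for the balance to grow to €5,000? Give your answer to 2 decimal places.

(1 + 0.00115385)^(52t) = 5,000/2,000 = 2.5.
52t·ln(1 + 0.00115385) = ln(2.5); 52t = 0.91629/0.00115318 ≈ 794.5767.
t ≈ 15.2803 years.

15.28 years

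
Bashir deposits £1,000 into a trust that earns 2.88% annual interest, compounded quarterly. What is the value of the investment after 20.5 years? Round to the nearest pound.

£1,801

Growth factor = (1 + 0.0072)^82 ≈ 1.8008967.
A ≈ 1,000 × 1.8008967 ≈ 1,800.8967.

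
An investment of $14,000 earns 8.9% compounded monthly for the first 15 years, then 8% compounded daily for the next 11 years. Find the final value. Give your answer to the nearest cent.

$127,617.13

After 15 years at 8.9%: 14,000 × 3.78132212779 ≈ 52,938.5098.
Then 11 years at 8%: 52,938.5098 × 2.41066724839 ≈ 127,617.1317.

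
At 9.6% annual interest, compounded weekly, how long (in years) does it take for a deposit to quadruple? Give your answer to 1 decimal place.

(1 + 0.00184615)^(52t) = 4.
52t = ln 4 / ln(1 + 0.00184615) ≈ 1.3863/0.00184445 ≈ 751.6024.
t ≈ 14.4539.

14.5 years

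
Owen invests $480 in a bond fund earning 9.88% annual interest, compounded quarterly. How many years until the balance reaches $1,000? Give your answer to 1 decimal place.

7.5 years

(1 + 0.0247)^(4t) = 1,000/480 = 2.0833.
4t·ln(1 + 0.0247) = ln(2.0833); 4t = 0.73397/0.0243999 ≈ 30.0808.
t ≈ 7.5202 years.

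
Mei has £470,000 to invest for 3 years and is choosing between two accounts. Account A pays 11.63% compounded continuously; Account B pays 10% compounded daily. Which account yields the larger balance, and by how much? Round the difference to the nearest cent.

Account A, by £31,820.92

Account A growth factor: e^(0.1163·3) = e^0.3489 ≈ 1.41750743251; balance ≈ 666,228.4933.
Account B growth factor: (1 + 0.1/365)^1095 ≈ 1.3498033452; balance ≈ 634,407.5722.
Account A is larger by 31,820.9210.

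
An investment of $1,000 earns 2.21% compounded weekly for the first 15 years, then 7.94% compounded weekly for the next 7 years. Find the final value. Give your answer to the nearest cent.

After 15 years at 2.21%: 1,000 × 1.392958045 ≈ 1,392.9580.
Then 7 years at 7.94%: 1,392.9580 × 1.742596251 ≈ 2,427.3635.

$2,427.36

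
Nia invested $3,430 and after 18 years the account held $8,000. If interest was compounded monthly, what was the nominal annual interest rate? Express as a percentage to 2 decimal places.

(1 + r/12)^216 = 8,000/3,430 = 2.33236.
1 + r/12 = 2.33236^(1/216) ≈ 1.003928, so r/12 ≈ 0.00392844.
r ≈ 12·0.00392844 = 4.71413%.

4.71%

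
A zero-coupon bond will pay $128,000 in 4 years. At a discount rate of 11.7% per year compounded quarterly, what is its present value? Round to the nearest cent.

Periodic rate = 11.7%/4 = 0.02925; 16 periods.
P = 128,000/(1 + 0.02925)^16 ≈ 128,000/1.58611258378 ≈ 80,700.4505.

$80,700.45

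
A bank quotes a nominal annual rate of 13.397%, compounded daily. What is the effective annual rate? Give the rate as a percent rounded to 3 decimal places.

EAR = (1 + 13.397%/365)^365 − 1 = (1 + 0.000367041)^365 − 1.
(1 + 0.000367041)^365 ≈ 1.14333, so EAR ≈ 14.33304%.

14.333%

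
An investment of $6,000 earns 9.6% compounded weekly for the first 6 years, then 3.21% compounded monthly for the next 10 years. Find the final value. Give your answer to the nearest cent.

Phase 1: 6,000·(1 + 0.096/52)^312 ≈ 10,667.7848.
Phase 2: 10,667.7848·(1 + 0.002675)^120 ≈ 14,699.2998.

$14,699.30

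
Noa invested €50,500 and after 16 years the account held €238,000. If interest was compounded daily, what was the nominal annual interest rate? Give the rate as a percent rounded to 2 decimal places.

9.69%

(1 + r/365)^5840 = 238,000/50,500 = 4.71287.
1 + r/365 = 4.71287^(1/5840) ≈ 1.000265, so r/365 ≈ 0.000265497.
r ≈ 365·0.000265497 = 9.69064%.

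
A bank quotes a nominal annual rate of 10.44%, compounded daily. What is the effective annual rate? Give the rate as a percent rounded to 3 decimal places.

11.003%

EAR = (1 + 10.44%/365)^365 − 1 = (1 + 0.000286027)^365 − 1.
(1 + 0.000286027)^365 ≈ 1.110028, so EAR ≈ 11.00278%.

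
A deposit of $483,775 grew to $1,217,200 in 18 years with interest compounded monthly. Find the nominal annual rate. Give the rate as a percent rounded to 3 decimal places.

The 216-period growth factor is 1,217,200/483,775 = 2.51605.
r/12 = 2.51605^(1/216) − 1 ≈ 0.00428084, so r ≈ 12·0.00428084 = 5.13701%.

5.137%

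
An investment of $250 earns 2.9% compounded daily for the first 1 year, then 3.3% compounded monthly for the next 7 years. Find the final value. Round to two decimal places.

$324.13

Phase 1: 250·(1 + 0.029/365)^365 ≈ 257.3559.
Phase 2: 257.3559·(1 + 0.00275)^84 ≈ 324.1294.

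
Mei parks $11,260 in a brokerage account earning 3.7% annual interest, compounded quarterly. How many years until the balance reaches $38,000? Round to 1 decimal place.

(1 + 0.00925)^(4t) = 38,000/11,260 = 3.3748.
4t·ln(1 + 0.00925) = ln(3.3748); 4t = 1.2163/0.00920748 ≈ 132.1023.
t ≈ 33.0256 years.

33.0 years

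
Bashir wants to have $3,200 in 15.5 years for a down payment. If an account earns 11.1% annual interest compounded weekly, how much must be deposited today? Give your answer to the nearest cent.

Growth factor = (1 + 0.111/52)^806 ≈ 5.577085377.
P = 3,200/5.577085377 ≈ 573.7764.

$573.78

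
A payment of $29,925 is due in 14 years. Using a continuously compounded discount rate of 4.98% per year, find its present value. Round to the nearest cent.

$14,901.98

P = A·e^(−rt) = 29,925·e^(−0.6972).
e^(−0.6972) ≈ 0.49797769107, so P ≈ 14,901.9824.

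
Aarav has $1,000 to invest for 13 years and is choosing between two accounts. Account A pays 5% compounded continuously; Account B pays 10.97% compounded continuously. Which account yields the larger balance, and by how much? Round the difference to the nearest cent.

Account B, by $2,246.89

A: e^(0.05·13) = e^0.65 ≈ 1.915540829, so 1,000 × 1.915540829 ≈ 1,915.5408.
B: e^(0.1097·13) = e^1.4261 ≈ 4.162434003, so 1,000 × 4.162434003 ≈ 4,162.4340.
Difference ≈ 2,246.8932 in favor of B.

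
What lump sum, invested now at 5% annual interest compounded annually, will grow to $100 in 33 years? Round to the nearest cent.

$19.99

Growth factor = (1 + 0.05)^33 ≈ 5.0031885.
P = 100/5.0031885 ≈ 19.9873.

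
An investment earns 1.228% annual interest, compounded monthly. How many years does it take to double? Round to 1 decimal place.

(1 + 0.00102333)^(12t) = 2.
12t = ln 2 / ln(1 + 0.00102333) ≈ 0.69315/0.00102281 ≈ 677.6890.
t ≈ 56.4741.

56.5 years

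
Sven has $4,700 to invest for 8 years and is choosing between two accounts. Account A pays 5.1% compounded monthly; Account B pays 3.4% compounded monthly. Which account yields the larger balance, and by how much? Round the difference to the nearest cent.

Account A, by $895.00

Account A growth factor: (1 + 0.00425)^96 ≈ 1.502507605; balance ≈ 7,061.7857.
Account B growth factor: (1 + 0.034/12)^96 ≈ 1.312082268; balance ≈ 6,166.7867.
Account A is larger by 894.9991.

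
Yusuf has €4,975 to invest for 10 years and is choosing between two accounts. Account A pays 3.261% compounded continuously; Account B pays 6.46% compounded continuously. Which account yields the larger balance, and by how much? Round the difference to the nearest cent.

A: e^(0.03261·10) = e^0.3261 ≈ 1.385553917, so 4,975 × 1.385553917 ≈ 6,893.1307.
B: e^(0.0646·10) = e^0.646 ≈ 1.90789397, so 4,975 × 1.90789397 ≈ 9,491.7725.
Difference ≈ 2,598.6418 in favor of B.

Account B, by €2,598.64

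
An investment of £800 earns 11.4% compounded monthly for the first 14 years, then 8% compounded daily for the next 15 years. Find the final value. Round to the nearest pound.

Phase 1: 800·(1 + 0.0095)^168 ≈ 3,916.9885.
Phase 2: 3,916.9885·(1 + 0.08/365)^5475 ≈ 13,003.1500.

£13,003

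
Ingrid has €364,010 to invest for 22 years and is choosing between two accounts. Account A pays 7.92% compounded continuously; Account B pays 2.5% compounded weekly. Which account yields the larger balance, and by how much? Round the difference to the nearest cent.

A: e^(0.0792·22) = e^1.7424 ≈ 5.71103346837, so 364,010 × 5.71103346837 ≈ 2,078,873.2928.
B: (1 + 0.025/52)^1144 ≈ 1.73302395038, so 364,010 × 1.73302395038 ≈ 630,838.0482.
Difference ≈ 1,448,035.2446 in favor of A.

Account A, by €1,448,035.24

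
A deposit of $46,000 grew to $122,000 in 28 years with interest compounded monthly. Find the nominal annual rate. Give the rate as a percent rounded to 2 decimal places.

The 336-period growth factor is 122,000/46,000 = 2.65217.
r/12 = 2.65217^(1/336) − 1 ≈ 0.00290713, so r ≈ 12·0.00290713 = 3.48856%.

3.49%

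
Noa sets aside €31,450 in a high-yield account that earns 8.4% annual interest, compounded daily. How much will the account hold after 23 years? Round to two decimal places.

Periodic rate = 8.4%/365 = 0.000230137; periods = 365·23 = 8395.
A = 31,450·(1 + 0.084/365)^8395 ≈ 31,450·6.90176876684 ≈ 217,060.6277.

€217,060.63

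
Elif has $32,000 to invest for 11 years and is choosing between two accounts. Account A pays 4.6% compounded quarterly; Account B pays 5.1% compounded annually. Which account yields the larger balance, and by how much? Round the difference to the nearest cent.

Account B, by $2,383.41

A: (1 + 0.0115)^44 ≈ 1.6538611011, so 32,000 × 1.6538611011 ≈ 52,923.5552.
B: (1 + 0.051)^11 ≈ 1.7283427663, so 32,000 × 1.7283427663 ≈ 55,306.9685.
Difference ≈ 2,383.4133 in favor of B.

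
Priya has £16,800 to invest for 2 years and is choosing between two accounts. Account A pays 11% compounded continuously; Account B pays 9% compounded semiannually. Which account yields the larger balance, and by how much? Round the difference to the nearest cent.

Account A growth factor: e^(0.11·2) = e^0.22 ≈ 1.2460767306; balance ≈ 20,934.0891.
Account B growth factor: (1 + 0.045)^4 ≈ 1.1925186006; balance ≈ 20,034.3125.
Account A is larger by 899.7766.

Account A, by £899.78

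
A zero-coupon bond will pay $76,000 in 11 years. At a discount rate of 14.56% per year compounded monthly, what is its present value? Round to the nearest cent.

$15,467.98

Periodic rate = 14.56%/12 = 0.0121333; 132 periods.
P = 76,000/(1 + 0.1456/12)^132 ≈ 76,000/4.9133771354 ≈ 15,467.9761.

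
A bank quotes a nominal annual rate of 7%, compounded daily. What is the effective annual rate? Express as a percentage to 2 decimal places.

One year is 365 periods at 0.000191781 each: (1 + 0.000191781)^365 ≈ 1.072501.
EAR = 1.072501 − 1 ≈ 7.25010%.

7.25%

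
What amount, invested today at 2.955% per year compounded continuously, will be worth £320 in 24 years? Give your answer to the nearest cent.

£157.45

P = A·e^(−rt) = 320·e^(−0.7092).
e^(−0.7092) ≈ 0.49203767, so P ≈ 157.4521.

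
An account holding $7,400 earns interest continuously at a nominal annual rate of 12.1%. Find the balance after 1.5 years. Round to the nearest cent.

A = P·e^(rt) = 7,400·e^(0.121·1.5) = 7,400·e^0.1815.
e^0.1815 ≈ 1.199014537, so A ≈ 8,872.7076.

$8,872.71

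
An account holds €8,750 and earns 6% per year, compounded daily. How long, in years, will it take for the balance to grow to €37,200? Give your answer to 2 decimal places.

24.12 years

(1 + 0.000164384)^(365t) = 37,200/8,750 = 4.2514.
365t·ln(1 + 0.000164384) = ln(4.2514); 365t = 1.4473/0.00016437 ≈ 8804.8586.
t ≈ 24.1229 years.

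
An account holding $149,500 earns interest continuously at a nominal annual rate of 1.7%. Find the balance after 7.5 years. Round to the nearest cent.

$169,829.74

A = P·e^(rt) = 149,500·e^(0.017·7.5) = 149,500·e^0.1275.
e^0.1275 ≈ 1.13598486824, so A ≈ 169,829.7378.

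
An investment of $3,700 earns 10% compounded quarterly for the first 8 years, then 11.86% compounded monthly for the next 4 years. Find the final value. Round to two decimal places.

After 8 years at 10%: 3,700 × 2.2037569378 ≈ 8,153.9007.
Then 4 years at 11.86%: 8,153.9007 × 1.6033112248 ≈ 13,073.2405.

$13,073.24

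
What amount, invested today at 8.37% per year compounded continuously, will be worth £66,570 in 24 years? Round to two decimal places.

£8,930.34

P = A·e^(−rt) = 66,570·e^(−2.0088).
e^(−2.0088) ≈ 0.13414955759, so P ≈ 8,930.3360.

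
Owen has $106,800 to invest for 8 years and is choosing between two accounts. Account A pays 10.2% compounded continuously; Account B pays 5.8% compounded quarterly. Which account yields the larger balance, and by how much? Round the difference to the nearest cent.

A: e^(0.102·8) = e^0.816 ≈ 2.26143597799, so 106,800 × 2.26143597799 ≈ 241,521.3624.
B: (1 + 0.0145)^32 ≈ 1.58513276793, so 106,800 × 1.58513276793 ≈ 169,292.1796.
Difference ≈ 72,229.1828 in favor of A.

Account A, by $72,229.18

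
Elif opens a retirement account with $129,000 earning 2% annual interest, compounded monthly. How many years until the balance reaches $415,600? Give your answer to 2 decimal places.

58.54 years

We need (1 + 0.00166667)^(12t) = 3.2217, so 12t = ln 3.2217 / ln 1.001667 ≈ 702.5313.
t ≈ 702.5313/12 = 58.5443 years.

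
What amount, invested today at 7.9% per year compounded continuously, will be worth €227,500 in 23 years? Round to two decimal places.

€36,971.61

P = A·e^(−rt) = 227,500·e^(−1.817).
e^(−1.817) ≈ 0.162512558032, so P ≈ 36,971.6070.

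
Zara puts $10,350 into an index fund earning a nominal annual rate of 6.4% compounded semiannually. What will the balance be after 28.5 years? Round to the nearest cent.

$62,327.99

Periodic rate = 6.4%/2 = 0.032; periods = 2·28.5 = 57.
A = 10,350·(1 + 0.032)^57 ≈ 10,350·6.022027655 ≈ 62,327.9862.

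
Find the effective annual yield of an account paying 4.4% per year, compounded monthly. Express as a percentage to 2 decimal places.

4.49%

EAR = (1 + 4.4%/12)^12 − 1 = (1 + 0.00366667)^12 − 1.
(1 + 0.00366667)^12 ≈ 1.044898, so EAR ≈ 4.48983%.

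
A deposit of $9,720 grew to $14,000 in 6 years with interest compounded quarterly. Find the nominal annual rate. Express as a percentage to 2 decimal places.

The 24-period growth factor is 14,000/9,720 = 1.44033.
r/4 = 1.44033^(1/24) − 1 ≈ 0.0153191, so r ≈ 4·0.0153191 = 6.12766%.

6.13%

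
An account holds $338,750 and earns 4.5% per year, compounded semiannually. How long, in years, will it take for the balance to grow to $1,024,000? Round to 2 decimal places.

We need (1 + 0.0225)^(2t) = 3.0229, so 2t = ln 3.0229 / ln 1.0225 ≈ 49.7159.
t ≈ 49.7159/2 = 24.8580 years.

24.86 years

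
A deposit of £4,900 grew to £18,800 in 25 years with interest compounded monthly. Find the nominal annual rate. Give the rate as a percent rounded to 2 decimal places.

(1 + r/12)^300 = 18,800/4,900 = 3.83673.
1 + r/12 = 3.83673^(1/300) ≈ 1.004492, so r/12 ≈ 0.00449213.
r ≈ 12·0.00449213 = 5.39056%.

5.39%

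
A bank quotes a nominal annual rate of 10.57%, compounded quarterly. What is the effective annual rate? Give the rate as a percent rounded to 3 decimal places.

10.996%

EAR = (1 + 10.57%/4)^4 − 1 = (1 + 0.026425)^4 − 1.
(1 + 0.026425)^4 ≈ 1.109964, so EAR ≈ 10.99640%.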